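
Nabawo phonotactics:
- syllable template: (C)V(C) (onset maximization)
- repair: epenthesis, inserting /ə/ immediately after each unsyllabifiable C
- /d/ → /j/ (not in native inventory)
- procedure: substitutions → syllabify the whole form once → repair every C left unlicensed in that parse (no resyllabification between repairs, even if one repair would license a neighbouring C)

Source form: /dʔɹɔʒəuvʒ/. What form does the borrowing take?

jəʔəɹɔʒəuvʒə

Substitution: /d/ → /j/, giving /jʔɹɔʒəuvʒ/.
The consonants /j/, /ʔ/, /ʒ/ cannot be parsed into a legal (C)V(C) syllable (at most one coda consonant is licensed; onsets are limited to one consonant).
Each unlicensed consonant becomes the onset of a new syllable: /j/ → /jə/, /ʔ/ → /ʔə/, /ʒ/ → /ʒə/.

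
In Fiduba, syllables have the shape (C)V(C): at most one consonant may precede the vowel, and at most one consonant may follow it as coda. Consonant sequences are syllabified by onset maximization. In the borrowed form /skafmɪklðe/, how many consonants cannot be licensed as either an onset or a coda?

2

The consonants /s/, /l/ cannot be parsed into a legal (C)V(C) syllable (at most one coda consonant is licensed; onsets are limited to one consonant).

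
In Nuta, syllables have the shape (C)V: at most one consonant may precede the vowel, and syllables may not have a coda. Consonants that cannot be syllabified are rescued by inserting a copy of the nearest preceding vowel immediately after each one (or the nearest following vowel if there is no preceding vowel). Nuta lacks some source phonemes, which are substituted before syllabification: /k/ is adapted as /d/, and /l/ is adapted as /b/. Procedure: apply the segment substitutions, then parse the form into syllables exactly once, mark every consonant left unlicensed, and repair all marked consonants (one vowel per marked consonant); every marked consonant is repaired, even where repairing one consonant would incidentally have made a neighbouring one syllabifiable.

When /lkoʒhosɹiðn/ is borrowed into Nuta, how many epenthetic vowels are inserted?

After substitution the input is /bdoʒhosɹiðn/.
The unsyllabifiable consonants are /b/, /ʒ/, /s/, /ð/, /n/; each receives one epenthetic vowel.

5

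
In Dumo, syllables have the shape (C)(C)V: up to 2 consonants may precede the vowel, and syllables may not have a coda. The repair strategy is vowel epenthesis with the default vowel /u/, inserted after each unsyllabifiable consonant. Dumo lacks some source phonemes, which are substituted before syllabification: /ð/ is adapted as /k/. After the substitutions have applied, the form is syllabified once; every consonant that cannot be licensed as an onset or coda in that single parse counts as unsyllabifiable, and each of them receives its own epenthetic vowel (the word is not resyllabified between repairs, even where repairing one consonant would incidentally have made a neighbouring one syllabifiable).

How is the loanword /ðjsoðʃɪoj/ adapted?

Substitution: /ð/ → /k/, giving /kjsokʃɪoj/.
The consonants /k/, /j/ cannot be parsed into a legal (C)(C)V syllable (no codas are permitted; onsets may contain at most 2 consonants).
Inserting the epenthetic vowel yields /k/ → /ku/, /j/ → /ju/.

kujsokʃɪoju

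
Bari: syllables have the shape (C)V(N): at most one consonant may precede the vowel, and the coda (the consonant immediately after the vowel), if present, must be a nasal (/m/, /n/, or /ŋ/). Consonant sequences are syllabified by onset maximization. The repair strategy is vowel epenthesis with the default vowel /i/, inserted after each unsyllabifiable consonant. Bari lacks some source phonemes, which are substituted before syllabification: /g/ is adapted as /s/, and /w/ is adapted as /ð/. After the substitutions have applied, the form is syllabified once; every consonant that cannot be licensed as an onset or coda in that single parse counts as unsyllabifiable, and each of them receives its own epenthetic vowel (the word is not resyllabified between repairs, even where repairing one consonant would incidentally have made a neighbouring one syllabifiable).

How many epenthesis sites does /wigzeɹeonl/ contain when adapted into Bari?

2

After substitution the input is /ðiszeɹeonl/.
The unsyllabifiable consonants are /s/, /l/; each receives one epenthetic vowel.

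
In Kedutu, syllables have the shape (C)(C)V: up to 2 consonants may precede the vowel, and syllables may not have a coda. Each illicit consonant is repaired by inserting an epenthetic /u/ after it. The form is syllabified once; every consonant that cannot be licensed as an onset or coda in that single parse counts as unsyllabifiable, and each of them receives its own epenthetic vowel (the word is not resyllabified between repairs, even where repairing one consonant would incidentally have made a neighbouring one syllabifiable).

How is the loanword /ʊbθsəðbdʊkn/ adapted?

Under (C)(C)V, the unsyllabifiable consonants are /b/, /ð/, /k/, /n/ (no codas are permitted; onsets may contain at most 2 consonants).
Inserting the epenthetic vowel yields /b/ → /bu/, /ð/ → /ðu/, /k/ → /ku/, /n/ → /nu/.

ʊbuθsəðubdʊkunu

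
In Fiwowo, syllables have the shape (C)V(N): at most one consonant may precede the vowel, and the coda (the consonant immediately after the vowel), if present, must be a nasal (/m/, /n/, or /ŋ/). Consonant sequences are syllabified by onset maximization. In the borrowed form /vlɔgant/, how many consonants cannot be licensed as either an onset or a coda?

Syllabifying with onset maximization leaves /v/, /t/ stranded (only a nasal (/m/, /n/, or /ŋ/) is licensed in coda position; onsets are limited to one consonant).

2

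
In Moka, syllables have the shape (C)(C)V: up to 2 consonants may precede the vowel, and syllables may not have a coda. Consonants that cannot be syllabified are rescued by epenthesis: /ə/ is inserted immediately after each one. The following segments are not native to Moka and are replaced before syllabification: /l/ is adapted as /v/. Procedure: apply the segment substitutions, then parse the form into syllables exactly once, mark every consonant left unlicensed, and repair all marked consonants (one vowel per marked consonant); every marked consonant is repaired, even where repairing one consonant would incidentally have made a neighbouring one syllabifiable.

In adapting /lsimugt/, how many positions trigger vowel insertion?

After substitution the input is /vsimugt/.
The unsyllabifiable consonants are /g/, /t/; each receives one epenthetic vowel.

2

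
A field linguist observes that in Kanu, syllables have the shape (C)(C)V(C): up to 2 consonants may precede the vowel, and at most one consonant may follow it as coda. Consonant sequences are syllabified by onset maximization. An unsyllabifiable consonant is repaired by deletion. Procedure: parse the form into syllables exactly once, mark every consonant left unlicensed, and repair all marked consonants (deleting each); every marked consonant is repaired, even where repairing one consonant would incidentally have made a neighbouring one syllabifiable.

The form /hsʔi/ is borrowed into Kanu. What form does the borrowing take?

sʔi

Under (C)(C)V(C), the unsyllabifiable consonants are /h/ (at most one coda consonant is licensed; onsets may contain at most 2 consonants).
Deleting the stranded consonants removes /h/.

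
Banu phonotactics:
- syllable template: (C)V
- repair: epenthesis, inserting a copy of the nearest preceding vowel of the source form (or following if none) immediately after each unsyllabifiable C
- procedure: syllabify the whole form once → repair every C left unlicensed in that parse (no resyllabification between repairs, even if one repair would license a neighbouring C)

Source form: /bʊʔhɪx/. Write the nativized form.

bʊʔʊhɪxɪ

The consonants /ʔ/, /x/ cannot be parsed into a legal (C)V syllable (no codas are permitted; onsets are limited to one consonant).
Inserting the epenthetic vowel yields /ʔ/ → /ʔʊ/, /x/ → /xɪ/.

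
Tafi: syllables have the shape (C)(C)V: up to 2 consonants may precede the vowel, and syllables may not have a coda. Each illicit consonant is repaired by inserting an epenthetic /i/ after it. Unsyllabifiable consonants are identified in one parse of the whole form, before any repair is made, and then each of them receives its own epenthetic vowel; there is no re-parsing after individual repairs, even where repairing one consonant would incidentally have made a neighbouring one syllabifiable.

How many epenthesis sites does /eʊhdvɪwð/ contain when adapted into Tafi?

3

The unsyllabifiable consonants are /h/, /w/, /ð/; each receives one epenthetic vowel.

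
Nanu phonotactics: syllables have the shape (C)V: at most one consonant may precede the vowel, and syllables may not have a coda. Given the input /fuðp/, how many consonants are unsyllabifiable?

2

The consonants /ð/, /p/ cannot be parsed into a legal (C)V syllable (no codas are permitted; onsets are limited to one consonant).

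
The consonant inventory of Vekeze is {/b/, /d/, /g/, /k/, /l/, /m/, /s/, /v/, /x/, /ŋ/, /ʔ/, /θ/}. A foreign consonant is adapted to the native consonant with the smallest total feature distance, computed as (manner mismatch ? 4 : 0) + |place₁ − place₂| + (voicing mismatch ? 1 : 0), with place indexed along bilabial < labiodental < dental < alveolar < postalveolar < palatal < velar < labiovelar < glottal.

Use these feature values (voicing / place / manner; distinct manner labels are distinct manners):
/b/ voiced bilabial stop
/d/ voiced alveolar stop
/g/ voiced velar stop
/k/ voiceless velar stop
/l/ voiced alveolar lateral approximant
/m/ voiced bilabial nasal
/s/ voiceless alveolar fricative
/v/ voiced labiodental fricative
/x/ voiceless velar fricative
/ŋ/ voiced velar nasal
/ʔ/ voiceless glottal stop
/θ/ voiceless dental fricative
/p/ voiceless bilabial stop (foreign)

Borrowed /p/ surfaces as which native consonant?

b

/b/ is closest: same manner (stop), place distance 0 (bilabial→bilabial), voicing differs (+1); total 1. Next closest is /d/ at distance 4.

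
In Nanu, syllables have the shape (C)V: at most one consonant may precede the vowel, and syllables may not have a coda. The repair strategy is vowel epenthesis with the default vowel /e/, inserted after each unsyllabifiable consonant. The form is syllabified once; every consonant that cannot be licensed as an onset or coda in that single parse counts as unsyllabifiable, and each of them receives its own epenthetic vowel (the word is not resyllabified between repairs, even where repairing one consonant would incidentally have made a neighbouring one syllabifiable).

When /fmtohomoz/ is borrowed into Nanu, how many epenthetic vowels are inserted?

3

The unsyllabifiable consonants are /f/, /m/, /z/; each receives one epenthetic vowel.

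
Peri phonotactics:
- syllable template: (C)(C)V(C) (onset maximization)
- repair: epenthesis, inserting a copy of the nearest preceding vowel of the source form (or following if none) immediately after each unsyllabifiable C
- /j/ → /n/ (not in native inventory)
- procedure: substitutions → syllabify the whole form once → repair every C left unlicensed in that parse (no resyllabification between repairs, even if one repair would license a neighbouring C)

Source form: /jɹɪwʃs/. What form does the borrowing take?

nɹɪwʃɪsɪ

Substitution: /j/ → /n/, giving /nɹɪwʃs/.
Syllabifying with onset maximization leaves /ʃ/, /s/ stranded (at most one coda consonant is licensed; onsets may contain at most 2 consonants).
Each unlicensed consonant becomes the onset of a new syllable: /ʃ/ → /ʃɪ/, /s/ → /sɪ/.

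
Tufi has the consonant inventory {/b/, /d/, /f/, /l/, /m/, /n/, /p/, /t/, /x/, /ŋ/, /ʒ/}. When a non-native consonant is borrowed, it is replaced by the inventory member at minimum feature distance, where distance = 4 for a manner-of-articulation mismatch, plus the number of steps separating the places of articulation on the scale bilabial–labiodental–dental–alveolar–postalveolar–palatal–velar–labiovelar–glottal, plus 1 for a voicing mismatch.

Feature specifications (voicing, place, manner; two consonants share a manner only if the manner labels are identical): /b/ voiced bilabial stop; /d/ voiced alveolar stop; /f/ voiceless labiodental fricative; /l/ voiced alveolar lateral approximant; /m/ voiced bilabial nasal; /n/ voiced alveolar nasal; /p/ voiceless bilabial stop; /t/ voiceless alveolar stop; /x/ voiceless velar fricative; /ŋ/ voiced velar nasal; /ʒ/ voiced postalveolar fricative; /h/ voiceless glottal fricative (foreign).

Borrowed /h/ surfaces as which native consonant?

/x/ is closest: same manner (fricative), place distance 2 (glottal→velar), same voicing; total 2. Next closest is /ʒ/ at distance 5.

x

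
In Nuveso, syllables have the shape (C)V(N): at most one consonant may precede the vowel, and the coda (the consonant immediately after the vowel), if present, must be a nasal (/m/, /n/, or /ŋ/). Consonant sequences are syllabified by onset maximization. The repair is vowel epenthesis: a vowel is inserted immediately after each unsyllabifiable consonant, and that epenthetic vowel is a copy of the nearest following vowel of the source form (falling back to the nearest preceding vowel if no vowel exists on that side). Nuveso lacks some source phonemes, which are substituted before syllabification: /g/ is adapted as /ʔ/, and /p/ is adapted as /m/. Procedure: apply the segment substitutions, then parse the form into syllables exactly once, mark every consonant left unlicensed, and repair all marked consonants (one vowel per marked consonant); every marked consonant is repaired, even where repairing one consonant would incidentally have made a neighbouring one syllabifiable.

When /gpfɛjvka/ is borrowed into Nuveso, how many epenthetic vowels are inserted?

4

After substitution the input is /ʔmfɛjvka/.
The unsyllabifiable consonants are /ʔ/, /m/, /j/, /v/; each receives one epenthetic vowel.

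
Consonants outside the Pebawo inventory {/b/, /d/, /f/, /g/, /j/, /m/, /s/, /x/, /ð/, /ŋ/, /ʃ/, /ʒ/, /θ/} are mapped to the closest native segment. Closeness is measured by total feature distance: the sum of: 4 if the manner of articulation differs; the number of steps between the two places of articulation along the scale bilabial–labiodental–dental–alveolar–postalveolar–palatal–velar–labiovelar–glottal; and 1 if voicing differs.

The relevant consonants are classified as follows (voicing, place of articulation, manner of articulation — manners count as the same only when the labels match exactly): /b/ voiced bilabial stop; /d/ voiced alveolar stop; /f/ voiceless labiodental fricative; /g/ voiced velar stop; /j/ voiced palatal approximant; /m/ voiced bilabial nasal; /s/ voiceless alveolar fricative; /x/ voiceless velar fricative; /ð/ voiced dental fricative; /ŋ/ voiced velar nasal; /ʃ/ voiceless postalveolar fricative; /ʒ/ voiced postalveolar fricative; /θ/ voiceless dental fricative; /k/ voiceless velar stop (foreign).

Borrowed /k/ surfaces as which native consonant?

/g/ is closest: same manner (stop), place distance 0 (velar→velar), voicing differs (+1); total 1. Next closest is /d/ at distance 4.

g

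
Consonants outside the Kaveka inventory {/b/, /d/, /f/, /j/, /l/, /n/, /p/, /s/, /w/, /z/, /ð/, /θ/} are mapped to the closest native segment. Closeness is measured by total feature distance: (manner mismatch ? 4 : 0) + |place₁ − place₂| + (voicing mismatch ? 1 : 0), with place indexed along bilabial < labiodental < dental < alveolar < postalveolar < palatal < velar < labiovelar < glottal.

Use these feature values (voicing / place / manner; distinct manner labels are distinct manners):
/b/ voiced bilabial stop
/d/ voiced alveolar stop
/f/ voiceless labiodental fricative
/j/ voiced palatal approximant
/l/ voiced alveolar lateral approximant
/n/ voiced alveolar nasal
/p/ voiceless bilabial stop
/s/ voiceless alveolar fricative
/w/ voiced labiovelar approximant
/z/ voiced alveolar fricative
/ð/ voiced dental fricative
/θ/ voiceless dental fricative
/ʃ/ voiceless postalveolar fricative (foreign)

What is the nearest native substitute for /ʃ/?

s

/s/ is closest: same manner (fricative), place distance 1 (postalveolar→alveolar), same voicing; total 1. Next closest is /z/ at distance 2.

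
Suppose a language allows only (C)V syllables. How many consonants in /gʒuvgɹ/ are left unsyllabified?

Under (C)V, the unsyllabifiable consonants are /g/, /v/, /g/, /ɹ/ (no codas are permitted; onsets are limited to one consonant).

4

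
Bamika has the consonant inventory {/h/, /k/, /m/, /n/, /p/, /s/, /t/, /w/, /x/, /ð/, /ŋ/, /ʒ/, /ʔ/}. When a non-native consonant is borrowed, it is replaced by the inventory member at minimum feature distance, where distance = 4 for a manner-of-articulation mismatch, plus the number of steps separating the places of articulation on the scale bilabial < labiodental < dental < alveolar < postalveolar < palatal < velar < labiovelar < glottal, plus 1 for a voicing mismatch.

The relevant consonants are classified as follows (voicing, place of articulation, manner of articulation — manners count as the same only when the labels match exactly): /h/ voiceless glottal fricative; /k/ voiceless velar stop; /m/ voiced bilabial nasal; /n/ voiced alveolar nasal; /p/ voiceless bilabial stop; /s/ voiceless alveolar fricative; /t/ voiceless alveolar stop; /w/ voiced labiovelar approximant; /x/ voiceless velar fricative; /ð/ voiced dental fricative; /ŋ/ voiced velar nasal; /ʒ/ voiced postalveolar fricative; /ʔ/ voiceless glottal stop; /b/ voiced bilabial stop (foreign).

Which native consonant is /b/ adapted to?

p

/p/ is closest: same manner (stop), place distance 0 (bilabial→bilabial), voicing differs (+1); total 1. Next closest is /m/ at distance 4.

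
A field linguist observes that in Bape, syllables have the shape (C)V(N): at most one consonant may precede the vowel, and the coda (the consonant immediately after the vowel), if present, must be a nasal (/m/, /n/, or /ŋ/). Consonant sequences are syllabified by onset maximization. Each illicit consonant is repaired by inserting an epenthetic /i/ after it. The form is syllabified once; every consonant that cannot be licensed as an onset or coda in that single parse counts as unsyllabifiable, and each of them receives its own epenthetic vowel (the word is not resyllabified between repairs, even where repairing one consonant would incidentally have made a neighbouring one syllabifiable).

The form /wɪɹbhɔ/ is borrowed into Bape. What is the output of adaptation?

The consonants /ɹ/, /b/ cannot be parsed into a legal (C)V(N) syllable (only a nasal (/m/, /n/, or /ŋ/) is licensed in coda position; onsets are limited to one consonant).
Each unlicensed consonant becomes the onset of a new syllable: /ɹ/ → /ɹi/, /b/ → /bi/.

wɪɹibihɔ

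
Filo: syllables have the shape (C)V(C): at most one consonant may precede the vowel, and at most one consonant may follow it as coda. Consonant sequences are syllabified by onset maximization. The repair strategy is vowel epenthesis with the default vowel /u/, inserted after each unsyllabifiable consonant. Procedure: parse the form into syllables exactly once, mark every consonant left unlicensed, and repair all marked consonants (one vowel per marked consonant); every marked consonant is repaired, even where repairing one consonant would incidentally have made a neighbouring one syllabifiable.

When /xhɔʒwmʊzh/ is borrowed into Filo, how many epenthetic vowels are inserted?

3

The unsyllabifiable consonants are /x/, /w/, /h/; each receives one epenthetic vowel.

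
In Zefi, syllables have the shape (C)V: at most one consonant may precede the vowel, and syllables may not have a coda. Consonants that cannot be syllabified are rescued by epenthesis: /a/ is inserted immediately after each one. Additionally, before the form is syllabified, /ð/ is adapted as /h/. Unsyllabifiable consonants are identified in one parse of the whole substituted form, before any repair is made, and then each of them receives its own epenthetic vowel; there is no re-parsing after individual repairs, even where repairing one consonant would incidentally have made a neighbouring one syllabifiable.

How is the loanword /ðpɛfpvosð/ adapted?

Substitution: /ð/ → /h/, giving /hpɛfpvosh/.
The consonants /h/, /f/, /p/, /s/, /h/ cannot be parsed into a legal (C)V syllable (no codas are permitted; onsets are limited to one consonant).
Each unlicensed consonant becomes the onset of a new syllable: /h/ → /ha/, /f/ → /fa/, /p/ → /pa/, /s/ → /sa/, /h/ → /ha/.

hapɛfapavosaha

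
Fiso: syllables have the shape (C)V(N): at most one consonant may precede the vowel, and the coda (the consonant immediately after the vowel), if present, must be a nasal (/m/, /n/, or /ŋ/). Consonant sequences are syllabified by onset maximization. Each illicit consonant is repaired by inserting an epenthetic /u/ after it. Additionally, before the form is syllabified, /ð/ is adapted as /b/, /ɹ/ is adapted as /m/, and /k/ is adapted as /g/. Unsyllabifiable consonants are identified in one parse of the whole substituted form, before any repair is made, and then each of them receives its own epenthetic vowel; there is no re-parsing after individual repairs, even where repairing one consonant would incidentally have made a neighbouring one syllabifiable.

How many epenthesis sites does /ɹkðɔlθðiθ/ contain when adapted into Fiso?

After substitution the input is /mgbɔlθbiθ/.
The unsyllabifiable consonants are /m/, /g/, /l/, /θ/, /θ/; each receives one epenthetic vowel.

5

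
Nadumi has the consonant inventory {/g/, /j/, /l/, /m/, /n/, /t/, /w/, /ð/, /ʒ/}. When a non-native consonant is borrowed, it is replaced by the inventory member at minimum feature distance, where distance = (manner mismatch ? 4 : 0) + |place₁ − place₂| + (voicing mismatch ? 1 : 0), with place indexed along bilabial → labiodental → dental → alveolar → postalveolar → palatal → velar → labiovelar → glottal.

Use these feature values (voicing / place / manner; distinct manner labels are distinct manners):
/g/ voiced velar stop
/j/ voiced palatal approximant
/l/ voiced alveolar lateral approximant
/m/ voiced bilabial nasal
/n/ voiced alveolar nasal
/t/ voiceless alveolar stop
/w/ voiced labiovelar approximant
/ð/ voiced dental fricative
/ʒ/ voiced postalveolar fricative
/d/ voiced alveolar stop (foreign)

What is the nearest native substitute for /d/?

/t/ is closest: same manner (stop), place distance 0 (alveolar→alveolar), voicing differs (+1); total 1. Next closest is /g/ at distance 3.

t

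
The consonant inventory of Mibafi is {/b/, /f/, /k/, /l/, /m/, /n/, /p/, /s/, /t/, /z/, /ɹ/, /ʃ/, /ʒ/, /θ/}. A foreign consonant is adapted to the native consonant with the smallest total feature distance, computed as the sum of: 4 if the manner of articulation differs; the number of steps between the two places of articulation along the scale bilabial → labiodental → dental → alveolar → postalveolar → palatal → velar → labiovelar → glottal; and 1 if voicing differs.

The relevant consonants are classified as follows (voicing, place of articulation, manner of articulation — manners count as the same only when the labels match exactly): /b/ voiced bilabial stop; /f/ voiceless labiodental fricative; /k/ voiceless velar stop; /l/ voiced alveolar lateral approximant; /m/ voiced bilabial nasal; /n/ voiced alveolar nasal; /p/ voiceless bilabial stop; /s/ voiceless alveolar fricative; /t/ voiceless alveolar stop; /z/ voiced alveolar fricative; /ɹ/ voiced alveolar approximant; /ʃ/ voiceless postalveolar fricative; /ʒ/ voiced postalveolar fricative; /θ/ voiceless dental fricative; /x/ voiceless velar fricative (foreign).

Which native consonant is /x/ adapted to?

/ʃ/ is closest: same manner (fricative), place distance 2 (velar→postalveolar), same voicing; total 2. Next closest is /s/ at distance 3.

ʃ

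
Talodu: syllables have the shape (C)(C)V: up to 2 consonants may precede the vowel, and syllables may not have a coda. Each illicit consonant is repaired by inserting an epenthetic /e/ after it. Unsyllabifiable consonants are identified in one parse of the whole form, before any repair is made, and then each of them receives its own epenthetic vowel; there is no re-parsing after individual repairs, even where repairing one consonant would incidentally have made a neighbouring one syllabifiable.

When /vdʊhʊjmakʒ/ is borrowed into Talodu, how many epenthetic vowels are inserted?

The unsyllabifiable consonants are /k/, /ʒ/; each receives one epenthetic vowel.

2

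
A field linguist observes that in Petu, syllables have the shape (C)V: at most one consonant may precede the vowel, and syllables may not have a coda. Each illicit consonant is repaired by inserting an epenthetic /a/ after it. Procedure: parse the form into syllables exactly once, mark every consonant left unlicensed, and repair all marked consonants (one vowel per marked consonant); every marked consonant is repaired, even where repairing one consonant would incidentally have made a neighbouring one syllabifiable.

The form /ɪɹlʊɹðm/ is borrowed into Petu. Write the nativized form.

ɪɹalʊɹaðama

Under (C)V, the unsyllabifiable consonants are /ɹ/, /ɹ/, /ð/, /m/ (no codas are permitted; onsets are limited to one consonant).
Epenthesis after each stranded consonant: /ɹ/ → /ɹa/, /ɹ/ → /ɹa/, /ð/ → /ða/, /m/ → /ma/.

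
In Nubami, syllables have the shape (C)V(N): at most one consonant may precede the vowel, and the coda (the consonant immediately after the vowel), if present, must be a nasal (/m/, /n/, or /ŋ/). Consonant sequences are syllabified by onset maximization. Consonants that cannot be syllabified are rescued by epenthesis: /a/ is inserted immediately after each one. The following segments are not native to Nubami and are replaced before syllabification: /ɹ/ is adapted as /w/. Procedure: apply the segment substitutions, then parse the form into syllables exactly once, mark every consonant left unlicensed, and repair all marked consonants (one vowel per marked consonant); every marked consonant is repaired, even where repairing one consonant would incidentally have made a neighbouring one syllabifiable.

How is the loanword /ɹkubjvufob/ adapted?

Substitution: /ɹ/ → /w/, giving /wkubjvufob/.
Under (C)V(N), the unsyllabifiable consonants are /w/, /b/, /j/, /b/ (only a nasal (/m/, /n/, or /ŋ/) is licensed in coda position; onsets are limited to one consonant).
Each unlicensed consonant becomes the onset of a new syllable: /w/ → /wa/, /b/ → /ba/, /j/ → /ja/, /b/ → /ba/.

wakubajavufoba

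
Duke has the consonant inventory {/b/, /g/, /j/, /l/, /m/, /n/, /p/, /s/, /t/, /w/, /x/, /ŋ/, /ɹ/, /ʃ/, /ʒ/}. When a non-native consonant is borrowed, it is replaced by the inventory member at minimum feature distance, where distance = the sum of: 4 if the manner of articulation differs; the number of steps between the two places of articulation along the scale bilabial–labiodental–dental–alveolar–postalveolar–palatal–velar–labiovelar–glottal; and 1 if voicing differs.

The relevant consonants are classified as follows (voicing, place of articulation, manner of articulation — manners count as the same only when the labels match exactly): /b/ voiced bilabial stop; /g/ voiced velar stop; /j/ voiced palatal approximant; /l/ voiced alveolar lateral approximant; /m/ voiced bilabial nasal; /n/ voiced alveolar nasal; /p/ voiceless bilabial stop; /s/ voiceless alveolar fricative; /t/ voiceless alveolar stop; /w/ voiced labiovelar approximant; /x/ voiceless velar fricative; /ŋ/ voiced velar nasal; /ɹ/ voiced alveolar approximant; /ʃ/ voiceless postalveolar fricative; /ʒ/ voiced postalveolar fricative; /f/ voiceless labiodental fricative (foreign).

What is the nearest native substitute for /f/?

/s/ is closest: same manner (fricative), place distance 2 (labiodental→alveolar), same voicing; total 2. Next closest is /ʃ/ at distance 3.

s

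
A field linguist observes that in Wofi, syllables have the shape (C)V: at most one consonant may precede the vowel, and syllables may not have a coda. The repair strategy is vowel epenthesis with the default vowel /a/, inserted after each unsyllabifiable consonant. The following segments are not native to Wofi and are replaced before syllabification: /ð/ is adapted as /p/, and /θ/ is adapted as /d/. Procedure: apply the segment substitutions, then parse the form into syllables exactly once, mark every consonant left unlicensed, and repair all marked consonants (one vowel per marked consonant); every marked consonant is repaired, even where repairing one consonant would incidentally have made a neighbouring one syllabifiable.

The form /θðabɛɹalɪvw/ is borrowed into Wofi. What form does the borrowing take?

dapabɛɹalɪvawa

Substitution: /θ/ → /d/, /ð/ → /p/, giving /dpabɛɹalɪvw/.
The consonants /d/, /v/, /w/ cannot be parsed into a legal (C)V syllable (no codas are permitted; onsets are limited to one consonant).
Each unlicensed consonant becomes the onset of a new syllable: /d/ → /da/, /v/ → /va/, /w/ → /wa/.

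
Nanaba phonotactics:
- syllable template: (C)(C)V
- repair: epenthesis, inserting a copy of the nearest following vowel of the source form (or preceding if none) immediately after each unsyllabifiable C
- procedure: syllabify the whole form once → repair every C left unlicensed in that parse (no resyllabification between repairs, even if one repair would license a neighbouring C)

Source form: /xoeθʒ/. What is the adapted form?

Under (C)(C)V, the unsyllabifiable consonants are /θ/, /ʒ/ (no codas are permitted; onsets may contain at most 2 consonants).
Each unlicensed consonant becomes the onset of a new syllable: /θ/ → /θe/, /ʒ/ → /ʒe/.

xoeθeʒe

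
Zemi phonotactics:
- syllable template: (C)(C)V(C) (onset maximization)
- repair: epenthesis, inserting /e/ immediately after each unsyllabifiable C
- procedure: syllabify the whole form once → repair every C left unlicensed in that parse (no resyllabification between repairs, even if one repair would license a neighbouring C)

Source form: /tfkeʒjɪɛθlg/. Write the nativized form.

tefkeʒjɪɛθlege

Under (C)(C)V(C), the unsyllabifiable consonants are /t/, /l/, /g/ (at most one coda consonant is licensed; onsets may contain at most 2 consonants).
Epenthesis after each stranded consonant: /t/ → /te/, /l/ → /le/, /g/ → /ge/.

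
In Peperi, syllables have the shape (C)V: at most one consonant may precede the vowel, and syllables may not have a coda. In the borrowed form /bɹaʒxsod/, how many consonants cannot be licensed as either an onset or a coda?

The consonants /b/, /ʒ/, /x/, /d/ cannot be parsed into a legal (C)V syllable (no codas are permitted; onsets are limited to one consonant).

4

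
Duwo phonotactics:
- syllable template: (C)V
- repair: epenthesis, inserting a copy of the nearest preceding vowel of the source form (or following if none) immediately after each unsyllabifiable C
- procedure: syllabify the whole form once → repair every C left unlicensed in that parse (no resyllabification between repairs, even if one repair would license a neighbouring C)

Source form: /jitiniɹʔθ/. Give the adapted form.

jitiniɹiʔiθi

The consonants /ɹ/, /ʔ/, /θ/ cannot be parsed into a legal (C)V syllable (no codas are permitted; onsets are limited to one consonant).
Epenthesis after each stranded consonant: /ɹ/ → /ɹi/, /ʔ/ → /ʔi/, /θ/ → /θi/.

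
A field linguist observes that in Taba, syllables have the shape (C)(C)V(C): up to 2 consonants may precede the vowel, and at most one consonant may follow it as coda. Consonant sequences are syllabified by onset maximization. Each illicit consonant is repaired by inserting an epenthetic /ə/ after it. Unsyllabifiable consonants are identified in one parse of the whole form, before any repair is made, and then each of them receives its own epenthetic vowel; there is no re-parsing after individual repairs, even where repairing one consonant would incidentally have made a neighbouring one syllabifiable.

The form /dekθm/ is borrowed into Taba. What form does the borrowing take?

dekθəmə

Syllabifying with onset maximization leaves /θ/, /m/ stranded (at most one coda consonant is licensed; onsets may contain at most 2 consonants).
Each unlicensed consonant becomes the onset of a new syllable: /θ/ → /θə/, /m/ → /mə/.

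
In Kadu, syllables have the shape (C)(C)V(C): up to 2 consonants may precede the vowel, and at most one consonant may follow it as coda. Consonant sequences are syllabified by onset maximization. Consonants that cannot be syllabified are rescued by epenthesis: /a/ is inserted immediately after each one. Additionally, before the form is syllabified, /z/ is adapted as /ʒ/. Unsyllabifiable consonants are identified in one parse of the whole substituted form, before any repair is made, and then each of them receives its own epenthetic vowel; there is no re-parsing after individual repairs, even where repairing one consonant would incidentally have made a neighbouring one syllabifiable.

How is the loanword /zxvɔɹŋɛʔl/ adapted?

Substitution: /z/ → /ʒ/, giving /ʒxvɔɹŋɛʔl/.
Under (C)(C)V(C), the unsyllabifiable consonants are /ʒ/, /l/ (at most one coda consonant is licensed; onsets may contain at most 2 consonants).
Inserting the epenthetic vowel yields /ʒ/ → /ʒa/, /l/ → /la/.

ʒaxvɔɹŋɛʔla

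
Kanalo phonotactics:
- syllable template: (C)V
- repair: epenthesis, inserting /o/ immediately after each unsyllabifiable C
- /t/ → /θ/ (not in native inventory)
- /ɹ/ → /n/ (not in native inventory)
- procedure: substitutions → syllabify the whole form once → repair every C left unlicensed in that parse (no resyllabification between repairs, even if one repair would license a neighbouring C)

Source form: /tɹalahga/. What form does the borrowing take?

Substitution: /t/ → /θ/, /ɹ/ → /n/, giving /θnalahga/.
Syllabifying with onset maximization leaves /θ/, /h/ stranded (no codas are permitted; onsets are limited to one consonant).
Epenthesis after each stranded consonant: /θ/ → /θo/, /h/ → /ho/.

θonalahoga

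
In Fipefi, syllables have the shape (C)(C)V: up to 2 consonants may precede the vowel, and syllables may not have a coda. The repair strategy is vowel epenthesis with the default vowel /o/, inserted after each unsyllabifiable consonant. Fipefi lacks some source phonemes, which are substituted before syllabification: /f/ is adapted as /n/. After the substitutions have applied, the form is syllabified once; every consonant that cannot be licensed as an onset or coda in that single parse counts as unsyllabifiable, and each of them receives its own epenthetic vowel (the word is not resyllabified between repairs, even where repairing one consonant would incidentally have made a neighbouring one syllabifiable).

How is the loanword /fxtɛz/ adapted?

noxtɛzo

Substitution: /f/ → /n/, giving /nxtɛz/.
The consonants /n/, /z/ cannot be parsed into a legal (C)(C)V syllable (no codas are permitted; onsets may contain at most 2 consonants).
Epenthesis after each stranded consonant: /n/ → /no/, /z/ → /zo/.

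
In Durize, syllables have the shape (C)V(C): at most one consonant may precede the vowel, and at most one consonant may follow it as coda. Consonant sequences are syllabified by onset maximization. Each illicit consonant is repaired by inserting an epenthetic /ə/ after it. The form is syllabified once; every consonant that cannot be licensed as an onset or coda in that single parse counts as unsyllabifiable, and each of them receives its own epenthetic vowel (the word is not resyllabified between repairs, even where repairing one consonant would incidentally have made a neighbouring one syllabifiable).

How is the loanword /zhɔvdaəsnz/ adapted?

The consonants /z/, /n/, /z/ cannot be parsed into a legal (C)V(C) syllable (at most one coda consonant is licensed; onsets are limited to one consonant).
Each unlicensed consonant becomes the onset of a new syllable: /z/ → /zə/, /n/ → /nə/, /z/ → /zə/.

zəhɔvdaəsnəzə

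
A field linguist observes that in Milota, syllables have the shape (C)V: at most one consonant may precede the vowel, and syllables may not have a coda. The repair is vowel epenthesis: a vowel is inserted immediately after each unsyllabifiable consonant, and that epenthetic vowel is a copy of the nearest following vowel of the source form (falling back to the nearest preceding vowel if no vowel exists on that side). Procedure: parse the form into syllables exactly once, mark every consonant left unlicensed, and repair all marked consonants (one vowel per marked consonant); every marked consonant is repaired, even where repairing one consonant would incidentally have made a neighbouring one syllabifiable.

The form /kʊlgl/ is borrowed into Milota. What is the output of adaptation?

The consonants /l/, /g/, /l/ cannot be parsed into a legal (C)V syllable (no codas are permitted; onsets are limited to one consonant).
Epenthesis after each stranded consonant: /l/ → /lʊ/, /g/ → /gʊ/, /l/ → /lʊ/.

kʊlʊgʊlʊ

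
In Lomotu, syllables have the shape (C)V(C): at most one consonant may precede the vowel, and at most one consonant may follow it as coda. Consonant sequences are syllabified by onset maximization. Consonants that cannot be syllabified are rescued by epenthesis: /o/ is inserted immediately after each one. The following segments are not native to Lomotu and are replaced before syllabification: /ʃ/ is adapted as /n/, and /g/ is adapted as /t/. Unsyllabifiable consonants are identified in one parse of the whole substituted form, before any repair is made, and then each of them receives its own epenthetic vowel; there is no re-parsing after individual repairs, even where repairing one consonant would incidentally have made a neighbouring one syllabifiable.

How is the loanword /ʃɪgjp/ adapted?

Substitution: /ʃ/ → /n/, /g/ → /t/, giving /nɪtjp/.
Under (C)V(C), the unsyllabifiable consonants are /j/, /p/ (at most one coda consonant is licensed; onsets are limited to one consonant).
Each unlicensed consonant becomes the onset of a new syllable: /j/ → /jo/, /p/ → /po/.

nɪtjopo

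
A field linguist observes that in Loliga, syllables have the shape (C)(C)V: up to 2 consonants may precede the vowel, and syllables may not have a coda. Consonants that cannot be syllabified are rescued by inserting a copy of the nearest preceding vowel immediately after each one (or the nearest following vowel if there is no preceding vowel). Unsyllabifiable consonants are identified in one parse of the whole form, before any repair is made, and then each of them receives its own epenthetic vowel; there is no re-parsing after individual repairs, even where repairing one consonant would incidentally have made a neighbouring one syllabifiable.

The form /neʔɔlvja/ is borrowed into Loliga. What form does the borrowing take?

neʔɔlɔvja

The consonants /l/ cannot be parsed into a legal (C)(C)V syllable (no codas are permitted; onsets may contain at most 2 consonants).
Inserting the epenthetic vowel yields /l/ → /lɔ/.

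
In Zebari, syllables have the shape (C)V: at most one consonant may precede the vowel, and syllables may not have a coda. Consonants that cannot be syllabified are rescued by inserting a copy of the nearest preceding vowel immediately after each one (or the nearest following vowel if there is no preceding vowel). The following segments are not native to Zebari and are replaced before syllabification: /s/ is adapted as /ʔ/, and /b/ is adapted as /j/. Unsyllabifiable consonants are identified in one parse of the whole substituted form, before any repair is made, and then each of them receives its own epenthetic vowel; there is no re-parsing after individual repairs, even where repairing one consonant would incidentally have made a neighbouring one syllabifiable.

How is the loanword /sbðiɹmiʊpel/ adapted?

ʔijiðiɹimiʊpele

Substitution: /s/ → /ʔ/, /b/ → /j/, giving /ʔjðiɹmiʊpel/.
Syllabifying with onset maximization leaves /ʔ/, /j/, /ɹ/, /l/ stranded (no codas are permitted; onsets are limited to one consonant).
Each unlicensed consonant becomes the onset of a new syllable: /ʔ/ → /ʔi/, /j/ → /ji/, /ɹ/ → /ɹi/, /l/ → /le/.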